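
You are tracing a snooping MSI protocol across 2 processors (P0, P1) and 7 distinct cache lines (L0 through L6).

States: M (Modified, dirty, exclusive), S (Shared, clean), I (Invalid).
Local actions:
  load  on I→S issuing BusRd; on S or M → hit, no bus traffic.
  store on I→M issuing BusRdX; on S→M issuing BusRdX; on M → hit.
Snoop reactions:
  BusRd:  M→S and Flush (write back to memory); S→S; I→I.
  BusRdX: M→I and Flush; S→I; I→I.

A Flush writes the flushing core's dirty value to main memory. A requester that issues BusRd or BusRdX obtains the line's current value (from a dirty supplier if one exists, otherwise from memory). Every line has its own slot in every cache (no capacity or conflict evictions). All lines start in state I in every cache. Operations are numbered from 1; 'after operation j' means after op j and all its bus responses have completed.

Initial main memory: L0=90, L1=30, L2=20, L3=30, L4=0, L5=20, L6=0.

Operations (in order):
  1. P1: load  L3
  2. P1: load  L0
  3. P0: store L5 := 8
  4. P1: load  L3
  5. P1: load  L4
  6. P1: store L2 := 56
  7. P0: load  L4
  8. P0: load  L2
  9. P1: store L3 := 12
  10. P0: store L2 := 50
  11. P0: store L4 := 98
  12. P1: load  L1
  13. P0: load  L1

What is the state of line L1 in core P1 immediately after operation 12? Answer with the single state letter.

1. P1: load  L3  bus=[BusRd]  L3: P0=I P1=S  mem[L3]=30
2. P1: load  L0  bus=[BusRd]  L0: P0=I P1=S  mem[L0]=90
3. P0: store L5 := 8  bus=[BusRdX]  L5: P0=M P1=I  mem[L5]=20
4. P1: load  L3  bus=[-]  L3: P0=I P1=S  mem[L3]=30
5. P1: load  L4  bus=[BusRd]  L4: P0=I P1=S  mem[L4]=0
6. P1: store L2 := 56  bus=[BusRdX]  L2: P0=I P1=M  mem[L2]=20
7. P0: load  L4  bus=[BusRd]  L4: P0=S P1=S  mem[L4]=0
8. P0: load  L2  bus=[BusRd,Flush]  L2: P0=S P1=S  mem[L2]=56
9. P1: store L3 := 12  bus=[BusRdX]  L3: P0=I P1=M  mem[L3]=30
10. P0: store L2 := 50  bus=[BusRdX]  L2: P0=M P1=I  mem[L2]=56
11. P0: store L4 := 98  bus=[BusRdX]  L4: P0=M P1=I  mem[L4]=0
12. P1: load  L1  bus=[BusRd]  L1: P0=I P1=S  mem[L1]=30
13. P0: load  L1  bus=[BusRd]  L1: P0=S P1=S  mem[L1]=30

state = S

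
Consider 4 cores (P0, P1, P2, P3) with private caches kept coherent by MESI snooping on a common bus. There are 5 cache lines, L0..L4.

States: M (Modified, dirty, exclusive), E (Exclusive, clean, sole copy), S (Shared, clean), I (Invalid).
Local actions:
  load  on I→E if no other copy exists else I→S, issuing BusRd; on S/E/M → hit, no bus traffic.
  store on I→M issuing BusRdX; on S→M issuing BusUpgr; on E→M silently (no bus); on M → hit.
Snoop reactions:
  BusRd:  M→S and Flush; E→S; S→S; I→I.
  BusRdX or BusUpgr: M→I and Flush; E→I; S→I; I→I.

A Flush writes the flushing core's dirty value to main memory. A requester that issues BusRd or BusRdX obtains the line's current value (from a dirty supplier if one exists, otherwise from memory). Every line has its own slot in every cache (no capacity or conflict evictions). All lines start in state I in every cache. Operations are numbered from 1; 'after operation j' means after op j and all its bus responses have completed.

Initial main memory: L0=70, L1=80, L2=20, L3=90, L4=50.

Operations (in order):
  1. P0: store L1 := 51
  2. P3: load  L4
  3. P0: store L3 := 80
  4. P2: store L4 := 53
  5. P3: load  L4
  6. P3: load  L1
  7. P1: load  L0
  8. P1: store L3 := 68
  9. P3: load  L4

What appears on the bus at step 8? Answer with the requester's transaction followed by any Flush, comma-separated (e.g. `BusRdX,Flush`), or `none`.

step 1: P0: store L1 := 51  ⟶  MIII  (L1)  txn=BusRdX  M[L1]=80
step 2: P3: load  L4  ⟶  IIIE  (L4)  txn=BusRd  M[L4]=50
step 3: P0: store L3 := 80  ⟶  MIII  (L3)  txn=BusRdX  M[L3]=90
step 4: P2: store L4 := 53  ⟶  IIMI  (L4)  txn=BusRdX  M[L4]=50
step 5: P3: load  L4  ⟶  IISS  (L4)  txn=BusRd+Flush  M[L4]=53
step 6: P3: load  L1  ⟶  SIIS  (L1)  txn=BusRd+Flush  M[L1]=51
step 7: P1: load  L0  ⟶  IEII  (L0)  txn=BusRd  M[L0]=70
step 8: P1: store L3 := 68  ⟶  IMII  (L3)  txn=BusRdX+Flush  M[L3]=80
step 9: P3: load  L4  ⟶  IISS  (L4)  txn=∅  M[L4]=53

bus = BusRdX,Flush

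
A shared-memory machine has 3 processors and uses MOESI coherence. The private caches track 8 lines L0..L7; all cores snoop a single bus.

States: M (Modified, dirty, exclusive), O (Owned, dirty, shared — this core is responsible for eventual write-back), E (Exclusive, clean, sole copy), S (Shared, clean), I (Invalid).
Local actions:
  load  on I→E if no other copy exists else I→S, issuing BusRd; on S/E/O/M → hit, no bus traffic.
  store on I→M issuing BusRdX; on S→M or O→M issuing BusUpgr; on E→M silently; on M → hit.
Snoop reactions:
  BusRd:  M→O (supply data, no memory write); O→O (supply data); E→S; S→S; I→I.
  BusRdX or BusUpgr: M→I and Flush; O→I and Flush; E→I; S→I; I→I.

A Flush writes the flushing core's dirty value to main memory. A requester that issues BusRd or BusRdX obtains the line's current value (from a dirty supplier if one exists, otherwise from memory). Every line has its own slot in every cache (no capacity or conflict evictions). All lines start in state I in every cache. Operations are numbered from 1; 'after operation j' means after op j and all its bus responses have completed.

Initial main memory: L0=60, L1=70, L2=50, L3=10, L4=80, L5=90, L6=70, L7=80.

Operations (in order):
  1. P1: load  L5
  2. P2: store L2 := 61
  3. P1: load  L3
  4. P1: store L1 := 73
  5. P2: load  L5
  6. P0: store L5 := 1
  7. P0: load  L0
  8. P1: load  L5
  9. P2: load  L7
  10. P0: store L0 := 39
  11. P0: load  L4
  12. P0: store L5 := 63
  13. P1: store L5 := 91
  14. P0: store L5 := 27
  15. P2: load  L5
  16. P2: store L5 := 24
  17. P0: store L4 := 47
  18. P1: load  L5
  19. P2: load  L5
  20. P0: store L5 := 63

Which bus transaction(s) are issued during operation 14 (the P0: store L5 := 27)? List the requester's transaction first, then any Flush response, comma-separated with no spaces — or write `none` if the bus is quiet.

step 1: P1: load  L5  ⟶  IEI  (L5)  txn=BusRd  M[L5]=90
step 2: P2: store L2 := 61  ⟶  IIM  (L2)  txn=BusRdX  M[L2]=50
step 3: P1: load  L3  ⟶  IEI  (L3)  txn=BusRd  M[L3]=10
step 4: P1: store L1 := 73  ⟶  IMI  (L1)  txn=BusRdX  M[L1]=70
step 5: P2: load  L5  ⟶  ISS  (L5)  txn=BusRd  M[L5]=90
step 6: P0: store L5 := 1  ⟶  MII  (L5)  txn=BusRdX  M[L5]=90
step 7: P0: load  L0  ⟶  EII  (L0)  txn=BusRd  M[L0]=60
step 8: P1: load  L5  ⟶  OSI  (L5)  txn=BusRd  M[L5]=90
step 9: P2: load  L7  ⟶  IIE  (L7)  txn=BusRd  M[L7]=80
step 10: P0: store L0 := 39  ⟶  MII  (L0)  txn=∅  M[L0]=60
step 11: P0: load  L4  ⟶  EII  (L4)  txn=BusRd  M[L4]=80
step 12: P0: store L5 := 63  ⟶  MII  (L5)  txn=BusUpgr  M[L5]=90
step 13: P1: store L5 := 91  ⟶  IMI  (L5)  txn=BusRdX+Flush  M[L5]=63
step 14: P0: store L5 := 27  ⟶  MII  (L5)  txn=BusRdX+Flush  M[L5]=91
step 15: P2: load  L5  ⟶  OIS  (L5)  txn=BusRd  M[L5]=91
step 16: P2: store L5 := 24  ⟶  IIM  (L5)  txn=BusUpgr+Flush  M[L5]=27
step 17: P0: store L4 := 47  ⟶  MII  (L4)  txn=∅  M[L4]=80
step 18: P1: load  L5  ⟶  ISO  (L5)  txn=BusRd  M[L5]=27
step 19: P2: load  L5  ⟶  ISO  (L5)  txn=∅  M[L5]=27
step 20: P0: store L5 := 63  ⟶  MII  (L5)  txn=BusRdX+Flush  M[L5]=24

bus = BusRdX,Flush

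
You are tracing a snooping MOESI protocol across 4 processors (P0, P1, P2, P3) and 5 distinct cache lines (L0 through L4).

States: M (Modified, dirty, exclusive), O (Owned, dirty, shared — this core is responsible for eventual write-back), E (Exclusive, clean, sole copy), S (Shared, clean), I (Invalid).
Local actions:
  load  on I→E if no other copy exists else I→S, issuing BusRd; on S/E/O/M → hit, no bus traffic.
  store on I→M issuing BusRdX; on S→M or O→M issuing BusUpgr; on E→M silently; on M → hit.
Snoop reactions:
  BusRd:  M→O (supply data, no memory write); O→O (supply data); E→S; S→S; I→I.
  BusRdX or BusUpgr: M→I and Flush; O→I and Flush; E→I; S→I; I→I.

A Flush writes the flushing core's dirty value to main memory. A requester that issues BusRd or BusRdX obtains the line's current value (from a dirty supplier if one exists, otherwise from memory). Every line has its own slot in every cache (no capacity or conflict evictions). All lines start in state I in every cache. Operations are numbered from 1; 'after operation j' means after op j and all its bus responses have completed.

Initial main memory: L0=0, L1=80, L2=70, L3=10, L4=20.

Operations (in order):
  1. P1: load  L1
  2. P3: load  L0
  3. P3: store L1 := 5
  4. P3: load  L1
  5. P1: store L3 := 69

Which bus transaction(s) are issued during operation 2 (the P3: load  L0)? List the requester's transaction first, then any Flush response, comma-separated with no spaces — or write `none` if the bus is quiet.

1. P1: load  L1  bus=[BusRd]  L1: P0=I P1=E P2=I P3=I  mem[L1]=80
2. P3: load  L0  bus=[BusRd]  L0: P0=I P1=I P2=I P3=E  mem[L0]=0
3. P3: store L1 := 5  bus=[BusRdX]  L1: P0=I P1=I P2=I P3=M  mem[L1]=80
4. P3: load  L1  bus=[-]  L1: P0=I P1=I P2=I P3=M  mem[L1]=80
5. P1: store L3 := 69  bus=[BusRdX]  L3: P0=I P1=M P2=I P3=I  mem[L3]=10

bus = BusRd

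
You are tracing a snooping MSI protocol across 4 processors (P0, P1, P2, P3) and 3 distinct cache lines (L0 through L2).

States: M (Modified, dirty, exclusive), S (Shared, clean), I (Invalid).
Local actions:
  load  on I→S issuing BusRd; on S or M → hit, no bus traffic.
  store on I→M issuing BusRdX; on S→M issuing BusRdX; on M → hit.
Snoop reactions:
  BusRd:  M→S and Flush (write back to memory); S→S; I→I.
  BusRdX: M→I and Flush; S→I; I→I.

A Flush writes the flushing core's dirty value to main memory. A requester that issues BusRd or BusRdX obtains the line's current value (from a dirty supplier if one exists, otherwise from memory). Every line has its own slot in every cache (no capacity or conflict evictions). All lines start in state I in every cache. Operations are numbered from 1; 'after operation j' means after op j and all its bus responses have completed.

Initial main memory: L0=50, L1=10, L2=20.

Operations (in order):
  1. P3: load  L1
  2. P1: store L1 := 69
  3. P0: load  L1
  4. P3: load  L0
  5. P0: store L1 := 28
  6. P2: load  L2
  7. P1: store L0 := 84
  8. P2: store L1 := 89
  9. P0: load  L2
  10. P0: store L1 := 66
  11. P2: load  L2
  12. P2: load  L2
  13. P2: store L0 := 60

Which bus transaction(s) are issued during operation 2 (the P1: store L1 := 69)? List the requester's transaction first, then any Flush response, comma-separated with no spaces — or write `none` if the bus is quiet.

bus = BusRdX

step 1: P3: load  L1  ⟶  IIIS  (L1)  txn=BusRd  M[L1]=10
step 2: P1: store L1 := 69  ⟶  IMII  (L1)  txn=BusRdX  M[L1]=10
step 3: P0: load  L1  ⟶  SSII  (L1)  txn=BusRd+Flush  M[L1]=69
step 4: P3: load  L0  ⟶  IIIS  (L0)  txn=BusRd  M[L0]=50
step 5: P0: store L1 := 28  ⟶  MIII  (L1)  txn=BusRdX  M[L1]=69
step 6: P2: load  L2  ⟶  IISI  (L2)  txn=BusRd  M[L2]=20
step 7: P1: store L0 := 84  ⟶  IMII  (L0)  txn=BusRdX  M[L0]=50
step 8: P2: store L1 := 89  ⟶  IIMI  (L1)  txn=BusRdX+Flush  M[L1]=28
step 9: P0: load  L2  ⟶  SISI  (L2)  txn=BusRd  M[L2]=20
step 10: P0: store L1 := 66  ⟶  MIII  (L1)  txn=BusRdX+Flush  M[L1]=89
step 11: P2: load  L2  ⟶  SISI  (L2)  txn=∅  M[L2]=20
step 12: P2: load  L2  ⟶  SISI  (L2)  txn=∅  M[L2]=20
step 13: P2: store L0 := 60  ⟶  IIMI  (L0)  txn=BusRdX+Flush  M[L0]=84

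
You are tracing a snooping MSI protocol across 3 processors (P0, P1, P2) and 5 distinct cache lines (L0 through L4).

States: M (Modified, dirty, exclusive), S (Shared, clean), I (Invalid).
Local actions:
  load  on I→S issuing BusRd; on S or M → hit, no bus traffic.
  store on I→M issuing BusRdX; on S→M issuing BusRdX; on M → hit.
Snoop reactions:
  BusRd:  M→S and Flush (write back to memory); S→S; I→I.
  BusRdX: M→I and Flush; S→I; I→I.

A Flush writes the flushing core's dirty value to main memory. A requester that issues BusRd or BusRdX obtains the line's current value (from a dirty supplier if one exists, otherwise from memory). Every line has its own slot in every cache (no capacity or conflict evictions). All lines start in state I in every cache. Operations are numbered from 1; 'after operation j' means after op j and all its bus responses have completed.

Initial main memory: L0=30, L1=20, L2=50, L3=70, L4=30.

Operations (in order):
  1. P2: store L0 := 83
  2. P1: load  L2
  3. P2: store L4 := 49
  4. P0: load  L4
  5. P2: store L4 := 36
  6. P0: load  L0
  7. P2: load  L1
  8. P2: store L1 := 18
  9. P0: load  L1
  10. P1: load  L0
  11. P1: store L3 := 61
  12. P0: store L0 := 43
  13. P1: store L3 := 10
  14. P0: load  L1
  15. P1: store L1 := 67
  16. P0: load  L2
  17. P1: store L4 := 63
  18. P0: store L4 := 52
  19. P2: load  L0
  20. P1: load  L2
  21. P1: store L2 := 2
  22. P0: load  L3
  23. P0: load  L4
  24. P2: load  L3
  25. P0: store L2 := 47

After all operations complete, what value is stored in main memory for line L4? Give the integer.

  op1 P2: store L0 := 83 → I/I/M on L0; bus BusRdX; mem=30
  op2 P1: load  L2 → I/S/I on L2; bus BusRd; mem=50
  op3 P2: store L4 := 49 → I/I/M on L4; bus BusRdX; mem=30
  op4 P0: load  L4 → S/I/S on L4; bus BusRd Flush; mem=49
  op5 P2: store L4 := 36 → I/I/M on L4; bus BusRdX; mem=49
  op6 P0: load  L0 → S/I/S on L0; bus BusRd Flush; mem=83
  op7 P2: load  L1 → I/I/S on L1; bus BusRd; mem=20
  op8 P2: store L1 := 18 → I/I/M on L1; bus BusRdX; mem=20
  op9 P0: load  L1 → S/I/S on L1; bus BusRd Flush; mem=18
  op10 P1: load  L0 → S/S/S on L0; bus BusRd; mem=83
  op11 P1: store L3 := 61 → I/M/I on L3; bus BusRdX; mem=70
  op12 P0: store L0 := 43 → M/I/I on L0; bus BusRdX; mem=83
  op13 P1: store L3 := 10 → I/M/I on L3; bus (none); mem=70
  op14 P0: load  L1 → S/I/S on L1; bus (none); mem=18
  op15 P1: store L1 := 67 → I/M/I on L1; bus BusRdX; mem=18
  op16 P0: load  L2 → S/S/I on L2; bus BusRd; mem=50
  op17 P1: store L4 := 63 → I/M/I on L4; bus BusRdX Flush; mem=36
  op18 P0: store L4 := 52 → M/I/I on L4; bus BusRdX Flush; mem=63
  op19 P2: load  L0 → S/I/S on L0; bus BusRd Flush; mem=43
  op20 P1: load  L2 → S/S/I on L2; bus (none); mem=50
  op21 P1: store L2 := 2 → I/M/I on L2; bus BusRdX; mem=50
  op22 P0: load  L3 → S/S/I on L3; bus BusRd Flush; mem=10
  op23 P0: load  L4 → M/I/I on L4; bus (none); mem=63
  op24 P2: load  L3 → S/S/S on L3; bus BusRd; mem=10
  op25 P0: store L2 := 47 → M/I/I on L2; bus BusRdX Flush; mem=2

memory[L4] = 63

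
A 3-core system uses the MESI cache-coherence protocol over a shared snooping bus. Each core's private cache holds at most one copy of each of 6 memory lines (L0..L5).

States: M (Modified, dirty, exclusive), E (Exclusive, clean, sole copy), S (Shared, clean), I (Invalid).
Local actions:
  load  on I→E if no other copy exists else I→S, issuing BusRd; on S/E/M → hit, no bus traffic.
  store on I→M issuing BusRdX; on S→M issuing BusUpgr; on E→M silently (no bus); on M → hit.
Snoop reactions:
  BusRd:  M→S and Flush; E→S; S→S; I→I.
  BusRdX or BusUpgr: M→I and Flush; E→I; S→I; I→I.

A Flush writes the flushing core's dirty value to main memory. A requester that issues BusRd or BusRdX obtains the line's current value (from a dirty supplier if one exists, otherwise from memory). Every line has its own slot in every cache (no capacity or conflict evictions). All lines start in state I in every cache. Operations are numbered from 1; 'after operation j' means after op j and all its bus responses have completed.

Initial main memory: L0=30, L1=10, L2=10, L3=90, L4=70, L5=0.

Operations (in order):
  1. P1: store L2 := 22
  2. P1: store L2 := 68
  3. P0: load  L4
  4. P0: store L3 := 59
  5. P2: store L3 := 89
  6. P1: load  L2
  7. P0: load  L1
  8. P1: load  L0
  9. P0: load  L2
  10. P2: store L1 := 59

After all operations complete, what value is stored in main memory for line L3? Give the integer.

memory[L3] = 59

  op1 P1: store L2 := 22 → I/M/I on L2; bus BusRdX; mem=10
  op2 P1: store L2 := 68 → I/M/I on L2; bus (none); mem=10
  op3 P0: load  L4 → E/I/I on L4; bus BusRd; mem=70
  op4 P0: store L3 := 59 → M/I/I on L3; bus BusRdX; mem=90
  op5 P2: store L3 := 89 → I/I/M on L3; bus BusRdX Flush; mem=59
  op6 P1: load  L2 → I/M/I on L2; bus (none); mem=10
  op7 P0: load  L1 → E/I/I on L1; bus BusRd; mem=10
  op8 P1: load  L0 → I/E/I on L0; bus BusRd; mem=30
  op9 P0: load  L2 → S/S/I on L2; bus BusRd Flush; mem=68
  op10 P2: store L1 := 59 → I/I/M on L1; bus BusRdX; mem=10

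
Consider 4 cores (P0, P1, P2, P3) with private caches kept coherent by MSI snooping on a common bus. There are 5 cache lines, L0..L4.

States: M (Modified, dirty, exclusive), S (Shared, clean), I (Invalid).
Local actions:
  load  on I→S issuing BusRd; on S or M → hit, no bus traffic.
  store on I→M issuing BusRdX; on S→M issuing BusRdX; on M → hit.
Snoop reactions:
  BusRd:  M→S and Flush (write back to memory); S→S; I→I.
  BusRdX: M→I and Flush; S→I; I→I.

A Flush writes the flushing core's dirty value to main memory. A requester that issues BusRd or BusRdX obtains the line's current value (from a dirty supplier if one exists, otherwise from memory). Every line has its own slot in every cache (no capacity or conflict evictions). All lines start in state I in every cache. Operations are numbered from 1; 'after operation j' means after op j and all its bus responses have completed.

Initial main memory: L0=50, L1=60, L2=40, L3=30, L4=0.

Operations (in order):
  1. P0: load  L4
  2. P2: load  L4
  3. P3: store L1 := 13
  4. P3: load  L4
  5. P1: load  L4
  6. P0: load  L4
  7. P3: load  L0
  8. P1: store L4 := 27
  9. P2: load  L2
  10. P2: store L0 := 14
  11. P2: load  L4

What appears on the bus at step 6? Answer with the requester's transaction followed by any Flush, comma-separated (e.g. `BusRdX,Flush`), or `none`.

  op1 P0: load  L4 → S/I/I/I on L4; bus BusRd; mem=0
  op2 P2: load  L4 → S/I/S/I on L4; bus BusRd; mem=0
  op3 P3: store L1 := 13 → I/I/I/M on L1; bus BusRdX; mem=60
  op4 P3: load  L4 → S/I/S/S on L4; bus BusRd; mem=0
  op5 P1: load  L4 → S/S/S/S on L4; bus BusRd; mem=0
  op6 P0: load  L4 → S/S/S/S on L4; bus (none); mem=0
  op7 P3: load  L0 → I/I/I/S on L0; bus BusRd; mem=50
  op8 P1: store L4 := 27 → I/M/I/I on L4; bus BusRdX; mem=0
  op9 P2: load  L2 → I/I/S/I on L2; bus BusRd; mem=40
  op10 P2: store L0 := 14 → I/I/M/I on L0; bus BusRdX; mem=50
  op11 P2: load  L4 → I/S/S/I on L4; bus BusRd Flush; mem=27

bus = none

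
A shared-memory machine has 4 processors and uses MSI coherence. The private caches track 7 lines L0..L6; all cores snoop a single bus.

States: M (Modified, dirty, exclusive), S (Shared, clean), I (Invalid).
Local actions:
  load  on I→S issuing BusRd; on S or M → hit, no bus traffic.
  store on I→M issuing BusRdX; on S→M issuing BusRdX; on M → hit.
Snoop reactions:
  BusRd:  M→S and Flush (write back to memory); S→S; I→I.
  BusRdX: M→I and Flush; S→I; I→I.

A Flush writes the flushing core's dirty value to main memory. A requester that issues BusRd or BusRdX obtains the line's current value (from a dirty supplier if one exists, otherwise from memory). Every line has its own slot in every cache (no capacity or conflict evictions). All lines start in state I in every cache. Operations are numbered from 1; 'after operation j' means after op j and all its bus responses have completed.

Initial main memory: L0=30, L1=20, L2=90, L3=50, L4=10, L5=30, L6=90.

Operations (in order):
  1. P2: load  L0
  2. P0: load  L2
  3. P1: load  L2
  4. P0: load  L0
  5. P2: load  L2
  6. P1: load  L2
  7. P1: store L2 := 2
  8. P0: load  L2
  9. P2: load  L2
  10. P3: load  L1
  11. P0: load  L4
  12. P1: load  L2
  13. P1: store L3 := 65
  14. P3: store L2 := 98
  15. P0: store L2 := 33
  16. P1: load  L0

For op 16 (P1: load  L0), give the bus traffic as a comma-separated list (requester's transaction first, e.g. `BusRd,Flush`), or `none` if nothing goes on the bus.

1. P2: load  L0  bus=[BusRd]  L0: P0=I P1=I P2=S P3=I  mem[L0]=30
2. P0: load  L2  bus=[BusRd]  L2: P0=S P1=I P2=I P3=I  mem[L2]=90
3. P1: load  L2  bus=[BusRd]  L2: P0=S P1=S P2=I P3=I  mem[L2]=90
4. P0: load  L0  bus=[BusRd]  L0: P0=S P1=I P2=S P3=I  mem[L0]=30
5. P2: load  L2  bus=[BusRd]  L2: P0=S P1=S P2=S P3=I  mem[L2]=90
6. P1: load  L2  bus=[-]  L2: P0=S P1=S P2=S P3=I  mem[L2]=90
7. P1: store L2 := 2  bus=[BusRdX]  L2: P0=I P1=M P2=I P3=I  mem[L2]=90
8. P0: load  L2  bus=[BusRd,Flush]  L2: P0=S P1=S P2=I P3=I  mem[L2]=2
9. P2: load  L2  bus=[BusRd]  L2: P0=S P1=S P2=S P3=I  mem[L2]=2
10. P3: load  L1  bus=[BusRd]  L1: P0=I P1=I P2=I P3=S  mem[L1]=20
11. P0: load  L4  bus=[BusRd]  L4: P0=S P1=I P2=I P3=I  mem[L4]=10
12. P1: load  L2  bus=[-]  L2: P0=S P1=S P2=S P3=I  mem[L2]=2
13. P1: store L3 := 65  bus=[BusRdX]  L3: P0=I P1=M P2=I P3=I  mem[L3]=50
14. P3: store L2 := 98  bus=[BusRdX]  L2: P0=I P1=I P2=I P3=M  mem[L2]=2
15. P0: store L2 := 33  bus=[BusRdX,Flush]  L2: P0=M P1=I P2=I P3=I  mem[L2]=98
16. P1: load  L0  bus=[BusRd]  L0: P0=S P1=S P2=S P3=I  mem[L0]=30

bus = BusRd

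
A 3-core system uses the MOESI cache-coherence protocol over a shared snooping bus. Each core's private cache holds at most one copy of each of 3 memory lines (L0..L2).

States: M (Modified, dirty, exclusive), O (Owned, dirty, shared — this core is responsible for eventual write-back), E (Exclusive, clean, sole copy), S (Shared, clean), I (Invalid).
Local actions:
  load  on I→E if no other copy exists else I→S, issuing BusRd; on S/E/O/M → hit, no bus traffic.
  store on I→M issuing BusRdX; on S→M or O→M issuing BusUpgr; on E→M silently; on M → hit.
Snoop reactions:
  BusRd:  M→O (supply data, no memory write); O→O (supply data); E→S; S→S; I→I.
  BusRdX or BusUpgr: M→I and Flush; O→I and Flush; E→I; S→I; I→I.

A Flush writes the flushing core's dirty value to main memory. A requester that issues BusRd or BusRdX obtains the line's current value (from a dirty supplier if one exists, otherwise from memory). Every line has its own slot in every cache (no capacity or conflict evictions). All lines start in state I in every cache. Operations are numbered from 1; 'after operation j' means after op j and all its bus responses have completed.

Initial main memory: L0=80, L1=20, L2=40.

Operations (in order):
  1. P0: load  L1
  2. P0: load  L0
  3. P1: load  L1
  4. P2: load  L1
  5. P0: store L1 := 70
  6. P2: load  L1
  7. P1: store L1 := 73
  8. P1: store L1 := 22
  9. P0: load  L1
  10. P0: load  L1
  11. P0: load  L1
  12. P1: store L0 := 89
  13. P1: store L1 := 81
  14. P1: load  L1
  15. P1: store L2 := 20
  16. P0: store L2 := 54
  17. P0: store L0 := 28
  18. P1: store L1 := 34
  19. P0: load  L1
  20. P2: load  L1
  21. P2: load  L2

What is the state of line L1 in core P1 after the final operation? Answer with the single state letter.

[1] P0: load  L1 | P0:E(20), P1:I, P2:I | bus: BusRd
[2] P0: load  L0 | P0:E(80), P1:I, P2:I | bus: BusRd
[3] P1: load  L1 | P0:S(20), P1:S(20), P2:I | bus: BusRd
[4] P2: load  L1 | P0:S(20), P1:S(20), P2:S(20) | bus: BusRd
[5] P0: store L1 := 70 | P0:M(70), P1:I, P2:I | bus: BusUpgr
[6] P2: load  L1 | P0:O(70), P1:I, P2:S(70) | bus: BusRd
[7] P1: store L1 := 73 | P0:I, P1:M(73), P2:I | bus: BusRdX,Flush
[8] P1: store L1 := 22 | P0:I, P1:M(22), P2:I | bus: none
[9] P0: load  L1 | P0:S(22), P1:O(22), P2:I | bus: BusRd
[10] P0: load  L1 | P0:S(22), P1:O(22), P2:I | bus: none
[11] P0: load  L1 | P0:S(22), P1:O(22), P2:I | bus: none
[12] P1: store L0 := 89 | P0:I, P1:M(89), P2:I | bus: BusRdX
[13] P1: store L1 := 81 | P0:I, P1:M(81), P2:I | bus: BusUpgr
[14] P1: load  L1 | P0:I, P1:M(81), P2:I | bus: none
[15] P1: store L2 := 20 | P0:I, P1:M(20), P2:I | bus: BusRdX
[16] P0: store L2 := 54 | P0:M(54), P1:I, P2:I | bus: BusRdX,Flush
[17] P0: store L0 := 28 | P0:M(28), P1:I, P2:I | bus: BusRdX,Flush
[18] P1: store L1 := 34 | P0:I, P1:M(34), P2:I | bus: none
[19] P0: load  L1 | P0:S(34), P1:O(34), P2:I | bus: BusRd
[20] P2: load  L1 | P0:S(34), P1:O(34), P2:S(34) | bus: BusRd
[21] P2: load  L2 | P0:O(54), P1:I, P2:S(54) | bus: BusRd

state = O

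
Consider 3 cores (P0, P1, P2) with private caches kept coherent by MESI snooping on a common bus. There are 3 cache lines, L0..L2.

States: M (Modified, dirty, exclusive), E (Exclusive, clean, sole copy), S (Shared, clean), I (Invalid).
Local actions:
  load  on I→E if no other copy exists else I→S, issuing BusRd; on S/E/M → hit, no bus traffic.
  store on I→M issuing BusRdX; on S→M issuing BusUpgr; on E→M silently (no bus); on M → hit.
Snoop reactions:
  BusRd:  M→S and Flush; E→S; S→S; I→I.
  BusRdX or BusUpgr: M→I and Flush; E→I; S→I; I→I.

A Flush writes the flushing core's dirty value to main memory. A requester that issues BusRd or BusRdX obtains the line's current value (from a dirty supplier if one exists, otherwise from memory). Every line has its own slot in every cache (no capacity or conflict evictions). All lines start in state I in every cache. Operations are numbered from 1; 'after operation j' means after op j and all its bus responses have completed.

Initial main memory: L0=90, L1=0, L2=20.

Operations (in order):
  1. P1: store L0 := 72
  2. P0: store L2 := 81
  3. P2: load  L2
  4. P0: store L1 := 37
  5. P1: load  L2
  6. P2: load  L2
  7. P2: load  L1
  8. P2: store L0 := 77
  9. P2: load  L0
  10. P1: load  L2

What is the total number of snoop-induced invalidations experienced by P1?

  op1 P1: store L0 := 72 → I/M/I on L0; bus BusRdX; mem=90
  op2 P0: store L2 := 81 → M/I/I on L2; bus BusRdX; mem=20
  op3 P2: load  L2 → S/I/S on L2; bus BusRd Flush; mem=81
  op4 P0: store L1 := 37 → M/I/I on L1; bus BusRdX; mem=0
  op5 P1: load  L2 → S/S/S on L2; bus BusRd; mem=81
  op6 P2: load  L2 → S/S/S on L2; bus (none); mem=81
  op7 P2: load  L1 → S/I/S on L1; bus BusRd Flush; mem=37
  op8 P2: store L0 := 77 → I/I/M on L0; bus BusRdX Flush; mem=72
  op9 P2: load  L0 → I/I/M on L0; bus (none); mem=72
  op10 P1: load  L2 → S/S/S on L2; bus (none); mem=81

invalidations = 1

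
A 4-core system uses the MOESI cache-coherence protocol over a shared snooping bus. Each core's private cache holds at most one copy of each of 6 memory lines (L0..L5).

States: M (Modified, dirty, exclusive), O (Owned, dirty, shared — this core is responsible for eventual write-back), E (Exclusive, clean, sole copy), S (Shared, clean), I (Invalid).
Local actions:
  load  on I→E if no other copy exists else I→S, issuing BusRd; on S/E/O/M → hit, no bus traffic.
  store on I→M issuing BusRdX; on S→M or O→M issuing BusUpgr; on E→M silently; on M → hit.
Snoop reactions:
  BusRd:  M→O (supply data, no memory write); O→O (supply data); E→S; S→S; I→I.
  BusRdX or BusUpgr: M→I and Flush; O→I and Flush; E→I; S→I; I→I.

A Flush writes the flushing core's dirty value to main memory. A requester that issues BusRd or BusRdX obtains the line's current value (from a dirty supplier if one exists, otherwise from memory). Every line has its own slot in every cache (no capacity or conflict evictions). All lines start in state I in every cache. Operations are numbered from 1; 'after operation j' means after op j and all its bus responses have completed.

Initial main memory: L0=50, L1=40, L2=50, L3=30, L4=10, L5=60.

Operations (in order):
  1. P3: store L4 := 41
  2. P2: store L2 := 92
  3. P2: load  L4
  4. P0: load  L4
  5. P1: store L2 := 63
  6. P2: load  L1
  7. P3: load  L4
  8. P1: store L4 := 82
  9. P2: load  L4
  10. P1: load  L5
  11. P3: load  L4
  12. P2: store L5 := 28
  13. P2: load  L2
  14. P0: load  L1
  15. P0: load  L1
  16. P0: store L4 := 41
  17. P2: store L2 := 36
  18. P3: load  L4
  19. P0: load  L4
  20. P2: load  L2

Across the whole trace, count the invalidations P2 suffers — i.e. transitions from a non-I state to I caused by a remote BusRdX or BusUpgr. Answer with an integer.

invalidations = 3

1. P3: store L4 := 41  bus=[BusRdX]  L4: P0=I P1=I P2=I P3=M  mem[L4]=10
2. P2: store L2 := 92  bus=[BusRdX]  L2: P0=I P1=I P2=M P3=I  mem[L2]=50
3. P2: load  L4  bus=[BusRd]  L4: P0=I P1=I P2=S P3=O  mem[L4]=10
4. P0: load  L4  bus=[BusRd]  L4: P0=S P1=I P2=S P3=O  mem[L4]=10
5. P1: store L2 := 63  bus=[BusRdX,Flush]  L2: P0=I P1=M P2=I P3=I  mem[L2]=92
6. P2: load  L1  bus=[BusRd]  L1: P0=I P1=I P2=E P3=I  mem[L1]=40
7. P3: load  L4  bus=[-]  L4: P0=S P1=I P2=S P3=O  mem[L4]=10
8. P1: store L4 := 82  bus=[BusRdX,Flush]  L4: P0=I P1=M P2=I P3=I  mem[L4]=41
9. P2: load  L4  bus=[BusRd]  L4: P0=I P1=O P2=S P3=I  mem[L4]=41
10. P1: load  L5  bus=[BusRd]  L5: P0=I P1=E P2=I P3=I  mem[L5]=60
11. P3: load  L4  bus=[BusRd]  L4: P0=I P1=O P2=S P3=S  mem[L4]=41
12. P2: store L5 := 28  bus=[BusRdX]  L5: P0=I P1=I P2=M P3=I  mem[L5]=60
13. P2: load  L2  bus=[BusRd]  L2: P0=I P1=O P2=S P3=I  mem[L2]=92
14. P0: load  L1  bus=[BusRd]  L1: P0=S P1=I P2=S P3=I  mem[L1]=40
15. P0: load  L1  bus=[-]  L1: P0=S P1=I P2=S P3=I  mem[L1]=40
16. P0: store L4 := 41  bus=[BusRdX,Flush]  L4: P0=M P1=I P2=I P3=I  mem[L4]=82
17. P2: store L2 := 36  bus=[BusUpgr,Flush]  L2: P0=I P1=I P2=M P3=I  mem[L2]=63
18. P3: load  L4  bus=[BusRd]  L4: P0=O P1=I P2=I P3=S  mem[L4]=82
19. P0: load  L4  bus=[-]  L4: P0=O P1=I P2=I P3=S  mem[L4]=82
20. P2: load  L2  bus=[-]  L2: P0=I P1=I P2=M P3=I  mem[L2]=63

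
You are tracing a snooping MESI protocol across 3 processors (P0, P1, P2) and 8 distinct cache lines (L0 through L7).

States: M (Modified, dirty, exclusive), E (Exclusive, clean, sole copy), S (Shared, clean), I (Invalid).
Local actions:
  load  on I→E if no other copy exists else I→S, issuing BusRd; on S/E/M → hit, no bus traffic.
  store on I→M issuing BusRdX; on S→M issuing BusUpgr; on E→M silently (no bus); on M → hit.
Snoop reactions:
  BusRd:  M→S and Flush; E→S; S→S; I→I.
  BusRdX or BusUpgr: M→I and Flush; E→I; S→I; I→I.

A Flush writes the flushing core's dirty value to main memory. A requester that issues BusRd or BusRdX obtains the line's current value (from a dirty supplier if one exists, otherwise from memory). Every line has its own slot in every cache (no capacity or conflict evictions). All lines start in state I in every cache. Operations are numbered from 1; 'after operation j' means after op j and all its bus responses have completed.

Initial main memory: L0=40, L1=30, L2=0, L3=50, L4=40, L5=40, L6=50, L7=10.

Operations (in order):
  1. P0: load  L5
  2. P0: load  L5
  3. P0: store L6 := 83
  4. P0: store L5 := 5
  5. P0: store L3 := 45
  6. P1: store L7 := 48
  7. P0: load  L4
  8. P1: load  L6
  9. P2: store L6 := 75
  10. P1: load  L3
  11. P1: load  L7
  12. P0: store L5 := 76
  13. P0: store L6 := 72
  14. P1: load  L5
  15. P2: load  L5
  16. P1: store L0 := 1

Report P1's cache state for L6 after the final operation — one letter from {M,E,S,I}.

  op1 P0: load  L5 → E/I/I on L5; bus BusRd; mem=40
  op2 P0: load  L5 → E/I/I on L5; bus (none); mem=40
  op3 P0: store L6 := 83 → M/I/I on L6; bus BusRdX; mem=50
  op4 P0: store L5 := 5 → M/I/I on L5; bus (none); mem=40
  op5 P0: store L3 := 45 → M/I/I on L3; bus BusRdX; mem=50
  op6 P1: store L7 := 48 → I/M/I on L7; bus BusRdX; mem=10
  op7 P0: load  L4 → E/I/I on L4; bus BusRd; mem=40
  op8 P1: load  L6 → S/S/I on L6; bus BusRd Flush; mem=83
  op9 P2: store L6 := 75 → I/I/M on L6; bus BusRdX; mem=83
  op10 P1: load  L3 → S/S/I on L3; bus BusRd Flush; mem=45
  op11 P1: load  L7 → I/M/I on L7; bus (none); mem=10
  op12 P0: store L5 := 76 → M/I/I on L5; bus (none); mem=40
  op13 P0: store L6 := 72 → M/I/I on L6; bus BusRdX Flush; mem=75
  op14 P1: load  L5 → S/S/I on L5; bus BusRd Flush; mem=76
  op15 P2: load  L5 → S/S/S on L5; bus BusRd; mem=76
  op16 P1: store L0 := 1 → I/M/I on L0; bus BusRdX; mem=40

state = I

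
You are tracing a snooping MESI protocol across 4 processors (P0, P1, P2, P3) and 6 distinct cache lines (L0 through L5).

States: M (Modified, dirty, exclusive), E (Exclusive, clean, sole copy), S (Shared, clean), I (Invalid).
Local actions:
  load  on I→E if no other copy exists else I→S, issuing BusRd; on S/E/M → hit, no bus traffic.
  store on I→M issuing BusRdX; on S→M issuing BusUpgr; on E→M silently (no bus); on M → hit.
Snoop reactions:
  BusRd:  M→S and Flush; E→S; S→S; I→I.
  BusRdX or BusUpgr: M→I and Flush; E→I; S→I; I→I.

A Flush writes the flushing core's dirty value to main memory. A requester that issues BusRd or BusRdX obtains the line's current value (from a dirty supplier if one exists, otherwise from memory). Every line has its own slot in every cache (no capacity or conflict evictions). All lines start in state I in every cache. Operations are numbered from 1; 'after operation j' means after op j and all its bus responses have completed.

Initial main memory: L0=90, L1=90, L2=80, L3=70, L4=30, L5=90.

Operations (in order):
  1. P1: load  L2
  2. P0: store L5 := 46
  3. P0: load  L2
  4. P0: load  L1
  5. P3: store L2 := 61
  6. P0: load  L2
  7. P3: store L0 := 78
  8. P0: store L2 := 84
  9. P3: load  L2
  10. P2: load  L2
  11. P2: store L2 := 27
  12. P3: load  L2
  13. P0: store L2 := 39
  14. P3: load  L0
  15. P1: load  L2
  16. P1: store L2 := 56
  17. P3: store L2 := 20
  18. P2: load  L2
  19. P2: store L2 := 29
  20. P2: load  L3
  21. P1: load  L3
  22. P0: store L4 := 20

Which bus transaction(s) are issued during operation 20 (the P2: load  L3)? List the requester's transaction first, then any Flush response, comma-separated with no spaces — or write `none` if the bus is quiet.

bus = BusRd

1. P1: load  L2  bus=[BusRd]  L2: P0=I P1=E P2=I P3=I  mem[L2]=80
2. P0: store L5 := 46  bus=[BusRdX]  L5: P0=M P1=I P2=I P3=I  mem[L5]=90
3. P0: load  L2  bus=[BusRd]  L2: P0=S P1=S P2=I P3=I  mem[L2]=80
4. P0: load  L1  bus=[BusRd]  L1: P0=E P1=I P2=I P3=I  mem[L1]=90
5. P3: store L2 := 61  bus=[BusRdX]  L2: P0=I P1=I P2=I P3=M  mem[L2]=80
6. P0: load  L2  bus=[BusRd,Flush]  L2: P0=S P1=I P2=I P3=S  mem[L2]=61
7. P3: store L0 := 78  bus=[BusRdX]  L0: P0=I P1=I P2=I P3=M  mem[L0]=90
8. P0: store L2 := 84  bus=[BusUpgr]  L2: P0=M P1=I P2=I P3=I  mem[L2]=61
9. P3: load  L2  bus=[BusRd,Flush]  L2: P0=S P1=I P2=I P3=S  mem[L2]=84
10. P2: load  L2  bus=[BusRd]  L2: P0=S P1=I P2=S P3=S  mem[L2]=84
11. P2: store L2 := 27  bus=[BusUpgr]  L2: P0=I P1=I P2=M P3=I  mem[L2]=84
12. P3: load  L2  bus=[BusRd,Flush]  L2: P0=I P1=I P2=S P3=S  mem[L2]=27
13. P0: store L2 := 39  bus=[BusRdX]  L2: P0=M P1=I P2=I P3=I  mem[L2]=27
14. P3: load  L0  bus=[-]  L0: P0=I P1=I P2=I P3=M  mem[L0]=90
15. P1: load  L2  bus=[BusRd,Flush]  L2: P0=S P1=S P2=I P3=I  mem[L2]=39
16. P1: store L2 := 56  bus=[BusUpgr]  L2: P0=I P1=M P2=I P3=I  mem[L2]=39
17. P3: store L2 := 20  bus=[BusRdX,Flush]  L2: P0=I P1=I P2=I P3=M  mem[L2]=56
18. P2: load  L2  bus=[BusRd,Flush]  L2: P0=I P1=I P2=S P3=S  mem[L2]=20
19. P2: store L2 := 29  bus=[BusUpgr]  L2: P0=I P1=I P2=M P3=I  mem[L2]=20
20. P2: load  L3  bus=[BusRd]  L3: P0=I P1=I P2=E P3=I  mem[L3]=70
21. P1: load  L3  bus=[BusRd]  L3: P0=I P1=S P2=S P3=I  mem[L3]=70
22. P0: store L4 := 20  bus=[BusRdX]  L4: P0=M P1=I P2=I P3=I  mem[L4]=30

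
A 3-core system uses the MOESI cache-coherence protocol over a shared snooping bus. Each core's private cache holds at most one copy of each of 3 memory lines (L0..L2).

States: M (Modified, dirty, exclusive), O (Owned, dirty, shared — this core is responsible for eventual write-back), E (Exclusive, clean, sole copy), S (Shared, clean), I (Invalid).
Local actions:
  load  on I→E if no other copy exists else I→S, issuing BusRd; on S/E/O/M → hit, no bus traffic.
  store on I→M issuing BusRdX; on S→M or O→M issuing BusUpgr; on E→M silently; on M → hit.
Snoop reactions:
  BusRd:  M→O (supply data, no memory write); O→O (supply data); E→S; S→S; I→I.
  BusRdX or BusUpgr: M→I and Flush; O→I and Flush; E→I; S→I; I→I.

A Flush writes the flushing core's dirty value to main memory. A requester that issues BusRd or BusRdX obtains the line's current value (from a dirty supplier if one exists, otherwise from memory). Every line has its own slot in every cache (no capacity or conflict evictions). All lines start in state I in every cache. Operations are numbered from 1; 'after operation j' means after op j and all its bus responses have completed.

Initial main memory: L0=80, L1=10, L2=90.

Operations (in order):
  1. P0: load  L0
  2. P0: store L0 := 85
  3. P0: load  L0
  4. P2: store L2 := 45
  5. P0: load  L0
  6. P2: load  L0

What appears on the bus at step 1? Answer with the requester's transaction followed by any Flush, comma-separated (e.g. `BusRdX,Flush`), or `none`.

1. P0: load  L0  bus=[BusRd]  L0: P0=E P1=I P2=I  mem[L0]=80
2. P0: store L0 := 85  bus=[-]  L0: P0=M P1=I P2=I  mem[L0]=80
3. P0: load  L0  bus=[-]  L0: P0=M P1=I P2=I  mem[L0]=80
4. P2: store L2 := 45  bus=[BusRdX]  L2: P0=I P1=I P2=M  mem[L2]=90
5. P0: load  L0  bus=[-]  L0: P0=M P1=I P2=I  mem[L0]=80
6. P2: load  L0  bus=[BusRd]  L0: P0=O P1=I P2=S  mem[L0]=80

bus = BusRd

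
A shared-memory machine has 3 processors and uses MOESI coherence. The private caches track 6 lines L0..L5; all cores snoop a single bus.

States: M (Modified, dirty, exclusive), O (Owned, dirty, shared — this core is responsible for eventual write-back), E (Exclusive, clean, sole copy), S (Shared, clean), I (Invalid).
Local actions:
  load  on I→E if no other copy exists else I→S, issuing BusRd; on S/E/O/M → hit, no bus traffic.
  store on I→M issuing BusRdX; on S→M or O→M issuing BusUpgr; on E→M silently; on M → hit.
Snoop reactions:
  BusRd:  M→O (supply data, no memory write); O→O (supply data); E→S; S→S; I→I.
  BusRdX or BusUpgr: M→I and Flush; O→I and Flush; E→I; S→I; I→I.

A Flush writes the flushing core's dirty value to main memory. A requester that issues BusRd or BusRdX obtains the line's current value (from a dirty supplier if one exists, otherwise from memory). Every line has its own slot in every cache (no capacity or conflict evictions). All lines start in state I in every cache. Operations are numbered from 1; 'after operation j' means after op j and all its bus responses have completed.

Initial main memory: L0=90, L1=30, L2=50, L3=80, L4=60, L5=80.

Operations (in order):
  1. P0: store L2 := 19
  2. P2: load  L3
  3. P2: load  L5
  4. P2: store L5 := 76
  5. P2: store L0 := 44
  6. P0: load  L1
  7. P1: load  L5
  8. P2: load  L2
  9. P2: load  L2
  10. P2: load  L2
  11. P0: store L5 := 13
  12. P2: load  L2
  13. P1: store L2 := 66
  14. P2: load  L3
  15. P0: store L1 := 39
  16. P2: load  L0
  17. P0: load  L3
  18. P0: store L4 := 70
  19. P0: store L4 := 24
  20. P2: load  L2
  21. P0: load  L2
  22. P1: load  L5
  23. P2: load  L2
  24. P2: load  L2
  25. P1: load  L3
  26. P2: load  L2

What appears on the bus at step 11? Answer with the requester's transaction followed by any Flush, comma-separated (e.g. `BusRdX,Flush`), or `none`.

[1] P0: store L2 := 19 | P0:M(19), P1:I, P2:I | bus: BusRdX
[2] P2: load  L3 | P0:I, P1:I, P2:E(80) | bus: BusRd
[3] P2: load  L5 | P0:I, P1:I, P2:E(80) | bus: BusRd
[4] P2: store L5 := 76 | P0:I, P1:I, P2:M(76) | bus: none
[5] P2: store L0 := 44 | P0:I, P1:I, P2:M(44) | bus: BusRdX
[6] P0: load  L1 | P0:E(30), P1:I, P2:I | bus: BusRd
[7] P1: load  L5 | P0:I, P1:S(76), P2:O(76) | bus: BusRd
[8] P2: load  L2 | P0:O(19), P1:I, P2:S(19) | bus: BusRd
[9] P2: load  L2 | P0:O(19), P1:I, P2:S(19) | bus: none
[10] P2: load  L2 | P0:O(19), P1:I, P2:S(19) | bus: none
[11] P0: store L5 := 13 | P0:M(13), P1:I, P2:I | bus: BusRdX,Flush
[12] P2: load  L2 | P0:O(19), P1:I, P2:S(19) | bus: none
[13] P1: store L2 := 66 | P0:I, P1:M(66), P2:I | bus: BusRdX,Flush
[14] P2: load  L3 | P0:I, P1:I, P2:E(80) | bus: none
[15] P0: store L1 := 39 | P0:M(39), P1:I, P2:I | bus: none
[16] P2: load  L0 | P0:I, P1:I, P2:M(44) | bus: none
[17] P0: load  L3 | P0:S(80), P1:I, P2:S(80) | bus: BusRd
[18] P0: store L4 := 70 | P0:M(70), P1:I, P2:I | bus: BusRdX
[19] P0: store L4 := 24 | P0:M(24), P1:I, P2:I | bus: none
[20] P2: load  L2 | P0:I, P1:O(66), P2:S(66) | bus: BusRd
[21] P0: load  L2 | P0:S(66), P1:O(66), P2:S(66) | bus: BusRd
[22] P1: load  L5 | P0:O(13), P1:S(13), P2:I | bus: BusRd
[23] P2: load  L2 | P0:S(66), P1:O(66), P2:S(66) | bus: none
[24] P2: load  L2 | P0:S(66), P1:O(66), P2:S(66) | bus: none
[25] P1: load  L3 | P0:S(80), P1:S(80), P2:S(80) | bus: BusRd
[26] P2: load  L2 | P0:S(66), P1:O(66), P2:S(66) | bus: none

bus = BusRdX,Flush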